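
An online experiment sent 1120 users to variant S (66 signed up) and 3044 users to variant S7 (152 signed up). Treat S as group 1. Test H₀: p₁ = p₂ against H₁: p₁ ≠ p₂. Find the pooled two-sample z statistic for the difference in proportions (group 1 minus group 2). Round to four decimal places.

z = 1.1554

p̂₁ = 66/1120 = 0.0589286, p̂₂ = 152/3044 = 0.0499343.
Pooled p̂ = (66+152)/(1120+3044) = 218/4164 = 0.0523535.
SE = √(p̂(1−p̂)(1/n₁+1/n₂)) = √(0.0523535·0.9476465·0.00122137) = √(6.05955e-05) = 0.0077843.
z = (0.0589286 − 0.0499343)/0.0077843 = 0.0089943/0.0077843 = 1.1554.
p-value = 2·P(Z > 1.155) ≈ 0.2479.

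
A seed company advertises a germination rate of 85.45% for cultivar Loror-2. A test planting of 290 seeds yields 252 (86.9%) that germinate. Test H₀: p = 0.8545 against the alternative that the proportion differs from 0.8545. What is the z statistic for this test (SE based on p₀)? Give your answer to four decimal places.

p̂ = 252/290 = 0.868966.
Under H₀, SE = √(0.8545·0.1455/290) = √(0.000428723) = 0.020706.
z = (0.868966 − 0.8545)/0.020706 = 0.014466/0.020706 = 0.6986.
Two-sided p-value ≈ 2·Φ(−0.699) = 0.4848.

z = 0.6986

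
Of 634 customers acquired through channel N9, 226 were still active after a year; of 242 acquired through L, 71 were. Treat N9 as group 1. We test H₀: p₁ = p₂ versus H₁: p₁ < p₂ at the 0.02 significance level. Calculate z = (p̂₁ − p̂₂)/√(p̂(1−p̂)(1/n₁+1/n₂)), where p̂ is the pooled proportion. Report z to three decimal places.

p̂₁ = 226/634 = 0.35647, p̂₂ = 71/242 = 0.29339.
Pooled p̂ = (226+71)/(634+242) = 297/876 = 0.33904.
SE = √(0.224092 × 0.00570952) = 0.03577.
z = (0.35647 − 0.29339)/0.03577 = 0.06308/0.03577 = 1.763.
p-value = P(Z < 1.763) ≈ 0.9611. With α = 0.02, fail to reject H₀.

z = 1.763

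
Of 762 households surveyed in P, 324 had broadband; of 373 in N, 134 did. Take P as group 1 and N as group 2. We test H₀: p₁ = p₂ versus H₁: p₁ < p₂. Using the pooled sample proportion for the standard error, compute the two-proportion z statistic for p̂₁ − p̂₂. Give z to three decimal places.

p̂₁ = 324/762 = 0.42520, p̂₂ = 134/373 = 0.35925.
Pooled p̂ = (324+134)/(762+373) = 458/1135 = 0.40352.
SE = √(p̂(1−p̂)(1/n₁+1/n₂)) = √(0.40352·0.59648·0.0039933) = √(0.000961157) = 0.03100.
z = (0.42520 − 0.35925)/0.03100 = 0.06595/0.03100 = 2.127.

z = 2.127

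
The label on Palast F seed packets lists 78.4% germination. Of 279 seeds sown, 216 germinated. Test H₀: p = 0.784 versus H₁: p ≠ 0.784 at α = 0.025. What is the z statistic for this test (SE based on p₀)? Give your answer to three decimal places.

p̂ = 216/279 ≈ 0.77419.
Under H₀, SE = √(0.784·0.216/279) = √(0.000606968) = 0.02464.
z = (0.77419 − 0.784)/0.02464 = -0.00981/0.02464 = -0.398.
Two-sided p-value ≈ 2·Φ(−0.398) = 0.6906, so at α = 0.025 we fail to reject H₀.

z = -0.398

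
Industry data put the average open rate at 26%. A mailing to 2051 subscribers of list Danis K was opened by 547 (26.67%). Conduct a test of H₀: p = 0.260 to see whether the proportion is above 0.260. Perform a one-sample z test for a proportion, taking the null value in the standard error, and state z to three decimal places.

z = 0.692

p̂ = 547/2051 = 0.266699.
SE = √(p₀(1−p₀)/n) = √(0.1924/2051) = 0.009685.
z = (0.266699 − 0.26)/0.009685 = 0.006699/0.009685 = 0.692.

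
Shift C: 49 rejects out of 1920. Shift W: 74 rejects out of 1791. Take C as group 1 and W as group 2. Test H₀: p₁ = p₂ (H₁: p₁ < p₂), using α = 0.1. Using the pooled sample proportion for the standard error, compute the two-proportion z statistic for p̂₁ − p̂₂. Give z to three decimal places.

p̂₁ = 49/1920 ≈ 0.025521, p̂₂ = 74/1791 ≈ 0.041318.
Pooled p̂ = (49+74)/(1920+1791) = 123/3711 = 0.033145.
SE = √(0.0320461 × 0.00107918) = 0.005881.
z = (0.025521 − 0.041318)/0.005881 = -0.015797/0.005881 = -2.686.
p-value = P(Z < -2.686) ≈ 0.0036; since p < α = 0.1, reject H₀.

z = -2.686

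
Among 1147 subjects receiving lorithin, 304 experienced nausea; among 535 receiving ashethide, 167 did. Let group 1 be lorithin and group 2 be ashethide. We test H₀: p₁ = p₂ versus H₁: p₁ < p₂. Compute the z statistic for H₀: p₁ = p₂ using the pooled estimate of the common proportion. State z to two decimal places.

p̂₁ = 304/1147 = 0.2650, p̂₂ = 167/535 = 0.3121.
Pooled p̂ = (304+167)/(1147+535) = 471/1682 = 0.2800.
SE = √(p̂(1−p̂)(1/n₁+1/n₂)) = √(0.2800·0.7200·0.002741) = √(0.000552614) = 0.0235.
z = (0.2650 − 0.3121)/0.0235 = -0.0471/0.0235 = -2.00.

z = -2.00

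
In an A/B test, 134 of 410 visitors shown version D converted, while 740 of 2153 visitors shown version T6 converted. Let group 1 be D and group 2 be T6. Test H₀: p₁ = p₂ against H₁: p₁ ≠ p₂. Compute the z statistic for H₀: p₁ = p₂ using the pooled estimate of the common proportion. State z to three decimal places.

z = -0.661

p̂₁ = 134/410 ≈ 0.32683, p̂₂ = 740/2153 ≈ 0.34371.
Pooled p̂ = (134+740)/(410+2153) = 874/2563 = 0.34101.
SE = √(p̂(1−p̂)(1/n₁+1/n₂)) = √(0.34101·0.65899·0.00290349) = √(0.000652476) = 0.02554.
z = (0.32683 − 0.34371)/0.02554 = -0.01688/0.02554 = -0.661.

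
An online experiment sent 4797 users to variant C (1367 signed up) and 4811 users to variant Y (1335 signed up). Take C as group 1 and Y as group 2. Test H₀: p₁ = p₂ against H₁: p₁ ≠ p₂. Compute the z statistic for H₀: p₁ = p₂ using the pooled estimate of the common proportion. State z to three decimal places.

z = 0.815

p̂₁ = 1367/4797 ≈ 0.284970, p̂₂ = 1335/4811 ≈ 0.277489.
Pooled p̂ = (1367+1335)/(4797+4811) = 2702/9608 = 0.281224.
SE = √(p̂(1−p̂)(1/n₁+1/n₂)) = √(0.281224·0.718776·0.000416321) = √(8.41538e-05) = 0.009174.
z = (0.284970 − 0.277489)/0.009174 = 0.007481/0.009174 = 0.815.
Two-sided p-value ≈ 2·Φ(−0.815) = 0.4148.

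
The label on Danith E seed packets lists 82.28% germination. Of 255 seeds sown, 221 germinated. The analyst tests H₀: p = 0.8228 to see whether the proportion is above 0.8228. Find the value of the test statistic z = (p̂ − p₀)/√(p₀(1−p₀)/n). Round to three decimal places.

z = 1.835

p̂ = 221/255 = 0.86667.
Under H₀, SE = √(0.8228·0.1772/255) = √(0.000571765) = 0.02391.
z = (0.86667 − 0.8228)/0.02391 = 0.04387/0.02391 = 1.835.
p-value = P(Z > 1.835) ≈ 0.0333.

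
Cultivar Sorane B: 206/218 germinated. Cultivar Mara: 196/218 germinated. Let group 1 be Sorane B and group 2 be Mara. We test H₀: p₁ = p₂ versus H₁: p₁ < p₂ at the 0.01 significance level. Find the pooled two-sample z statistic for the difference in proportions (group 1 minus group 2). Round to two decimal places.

p̂₁ = 206/218 = 0.9450, p̂₂ = 196/218 = 0.8991.
Pooled p̂ = (206+196)/(218+218) = 402/436 = 0.9220.
SE = √(p̂(1−p̂)(1/n₁+1/n₂)) = √(0.9220·0.0780·0.00917431) = √(0.000659638) = 0.0257.
z = (0.9450 − 0.8991)/0.0257 = 0.0459/0.0257 = 1.79.
p-value = P(Z < 1.786) ≈ 0.9630; since p > α = 0.01, fail to reject H₀.

z = 1.79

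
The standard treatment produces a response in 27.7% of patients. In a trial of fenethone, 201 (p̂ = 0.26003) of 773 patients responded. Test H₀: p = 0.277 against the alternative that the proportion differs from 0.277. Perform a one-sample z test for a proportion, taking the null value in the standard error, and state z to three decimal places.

z = -1.055

p̂ = 201/773 = 0.260026.
SE = √(p₀(1−p₀)/n) = √(0.20027/773) = 0.016096.
z = (0.260026 − 0.277)/0.016096 = -0.016974/0.016096 = -1.055.
Two-sided p-value ≈ 2·Φ(−1.055) = 0.2916.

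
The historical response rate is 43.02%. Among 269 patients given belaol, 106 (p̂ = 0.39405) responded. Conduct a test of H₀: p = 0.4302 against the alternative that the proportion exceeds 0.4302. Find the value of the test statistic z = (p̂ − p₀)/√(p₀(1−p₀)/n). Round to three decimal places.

z = -1.197

p̂ = 106/269 ≈ 0.39405.
Under H₀, SE = √(0.4302·0.5698/269) = √(0.000911256) = 0.03019.
z = (0.39405 − 0.4302)/0.03019 = -0.03615/0.03019 = -1.197.
p-value = P(Z > -1.197) ≈ 0.8844.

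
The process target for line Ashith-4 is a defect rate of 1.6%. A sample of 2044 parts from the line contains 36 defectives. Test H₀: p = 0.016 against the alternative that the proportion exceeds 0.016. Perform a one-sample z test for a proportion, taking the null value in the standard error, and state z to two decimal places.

z = 0.58

p̂ = 36/2044 ≈ 0.01761.
Standard error under H₀: √(0.016×0.984/2044) = 0.00278.
z = (0.01761 − 0.016)/0.00278 = 0.00161/0.00278 = 0.58.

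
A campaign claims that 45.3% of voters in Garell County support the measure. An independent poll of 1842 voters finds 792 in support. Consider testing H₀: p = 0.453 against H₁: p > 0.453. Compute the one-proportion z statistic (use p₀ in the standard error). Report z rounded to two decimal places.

z = -1.99

p̂ = 792/1842 ≈ 0.42997.
SE = √(p₀(1−p₀)/n) = √(0.24779/1842) = 0.01160.
z = (0.42997 − 0.453)/0.01160 = -0.02303/0.01160 = -1.99.
p-value = P(Z > -1.986) ≈ 0.9765.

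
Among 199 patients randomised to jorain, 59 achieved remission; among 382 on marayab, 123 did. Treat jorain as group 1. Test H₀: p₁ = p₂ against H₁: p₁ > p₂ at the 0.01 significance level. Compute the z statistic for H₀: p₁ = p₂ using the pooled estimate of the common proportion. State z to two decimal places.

p̂₁ = 59/199 ≈ 0.2965, p̂₂ = 123/382 ≈ 0.3220.
Pooled p̂ = (59+123)/(199+382) = 182/581 = 0.3133.
SE = √(0.215126 × 0.00764293) = 0.0405.
z = (0.2965 − 0.3220)/0.0405 = -0.0255/0.0405 = -0.63.
p-value = P(Z > -0.629) ≈ 0.7353, so at α = 0.01 we fail to reject H₀.

z = -0.63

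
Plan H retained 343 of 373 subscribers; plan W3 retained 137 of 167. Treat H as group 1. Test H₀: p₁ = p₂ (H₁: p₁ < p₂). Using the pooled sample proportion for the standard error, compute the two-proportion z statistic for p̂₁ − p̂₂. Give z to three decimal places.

p̂₁ = 343/373 ≈ 0.91957, p̂₂ = 137/167 ≈ 0.82036.
Pooled p̂ = (343+137)/(373+167) = 480/540 = 0.88889.
SE = √(p̂(1−p̂)(1/n₁+1/n₂)) = √(0.88889·0.11111·0.00866899) = √(0.000856196) = 0.02926.
z = (0.91957 − 0.82036)/0.02926 = 0.09921/0.02926 = 3.391.

z = 3.391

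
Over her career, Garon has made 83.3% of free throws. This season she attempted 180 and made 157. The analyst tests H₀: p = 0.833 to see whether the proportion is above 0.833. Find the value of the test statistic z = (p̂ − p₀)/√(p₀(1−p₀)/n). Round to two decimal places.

p̂ = 157/180 = 0.8722.
Standard error under H₀: √(0.833×0.167/180) = 0.0278.
z = (0.8722 − 0.833)/0.0278 = 0.0392/0.0278 = 1.41.

z = 1.41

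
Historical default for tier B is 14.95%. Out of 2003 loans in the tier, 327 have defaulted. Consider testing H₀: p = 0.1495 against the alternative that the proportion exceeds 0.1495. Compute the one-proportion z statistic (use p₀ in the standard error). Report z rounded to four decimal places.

z = 1.7264

p̂ = 327/2003 = 0.1632551.
Under H₀, SE = √(0.1495·0.8505/2003) = √(6.34797e-05) = 0.0079674.
z = (0.1632551 − 0.1495)/0.0079674 = 0.0137551/0.0079674 = 1.7264.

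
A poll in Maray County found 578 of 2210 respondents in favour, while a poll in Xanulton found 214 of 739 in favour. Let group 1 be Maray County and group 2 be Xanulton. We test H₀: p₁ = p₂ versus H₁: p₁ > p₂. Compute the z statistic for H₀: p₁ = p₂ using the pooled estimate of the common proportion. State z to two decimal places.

z = -1.49

p̂₁ = 578/2210 ≈ 0.2615, p̂₂ = 214/739 ≈ 0.2896.
Pooled p̂ = (578+214)/(2210+739) = 792/2949 = 0.2686.
SE = √(p̂(1−p̂)(1/n₁+1/n₂)) = √(0.2686·0.7314·0.00180567) = √(0.000354702) = 0.0188.
z = (0.2615 − 0.2896)/0.0188 = -0.0281/0.0188 = -1.49.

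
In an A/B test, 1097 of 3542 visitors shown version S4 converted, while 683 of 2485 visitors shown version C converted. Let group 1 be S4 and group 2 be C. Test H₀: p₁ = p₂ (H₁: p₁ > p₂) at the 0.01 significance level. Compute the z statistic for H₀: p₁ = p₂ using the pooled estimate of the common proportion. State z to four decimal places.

z = 2.9205

p̂₁ = 1097/3542 ≈ 0.3097120, p̂₂ = 683/2485 ≈ 0.2748491.
Pooled p̂ = (1097+683)/(3542+2485) = 1780/6027 = 0.2953376.
SE = √(p̂(1−p̂)(1/n₁+1/n₂)) = √(0.2953376·0.7046624·0.000684741) = √(0.000142504) = 0.0119375.
z = (0.3097120 − 0.2748491)/0.0119375 = 0.0348629/0.0119375 = 2.9205.
p-value = P(Z > 2.920) ≈ 0.0017. With α = 0.01, reject H₀.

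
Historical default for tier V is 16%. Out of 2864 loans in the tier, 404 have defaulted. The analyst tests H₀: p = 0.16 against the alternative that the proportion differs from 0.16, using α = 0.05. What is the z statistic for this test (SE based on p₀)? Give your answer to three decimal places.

z = -2.765

p̂ = 404/2864 = 0.14106.
Standard error under H₀: √(0.16×0.84/2864) = 0.00685.
z = (0.14106 − 0.16)/0.00685 = -0.01894/0.00685 = -2.765.
Two-sided p-value ≈ 2·Φ(−2.765) = 0.0057, so at α = 0.05 we reject H₀.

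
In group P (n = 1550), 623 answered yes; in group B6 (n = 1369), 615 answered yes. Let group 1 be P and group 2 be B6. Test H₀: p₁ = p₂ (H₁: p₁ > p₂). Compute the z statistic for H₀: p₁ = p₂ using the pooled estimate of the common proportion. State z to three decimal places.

p̂₁ = 623/1550 ≈ 0.40194, p̂₂ = 615/1369 ≈ 0.44923.
Pooled p̂ = (623+615)/(1550+1369) = 1238/2919 = 0.42412.
SE = √(p̂(1−p̂)(1/n₁+1/n₂)) = √(0.42412·0.57588·0.00137562) = √(0.000335984) = 0.01833.
z = (0.40194 − 0.44923)/0.01833 = -0.04729/0.01833 = -2.580.
p-value = P(Z > -2.580) ≈ 0.9951.

z = -2.580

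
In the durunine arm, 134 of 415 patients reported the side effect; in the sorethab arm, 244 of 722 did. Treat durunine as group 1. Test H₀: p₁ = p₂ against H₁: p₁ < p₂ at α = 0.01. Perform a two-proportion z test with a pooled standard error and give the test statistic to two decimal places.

z = -0.52

p̂₁ = 134/415 ≈ 0.3229, p̂₂ = 244/722 ≈ 0.3380.
Pooled p̂ = (134+244)/(415+722) = 378/1137 = 0.3325.
SE = √(0.221928 × 0.00379468) = 0.0290.
z = (0.3229 − 0.3380)/0.0290 = -0.0151/0.0290 = -0.52.
p-value = P(Z < -0.519) ≈ 0.3019. With α = 0.01, fail to reject H₀.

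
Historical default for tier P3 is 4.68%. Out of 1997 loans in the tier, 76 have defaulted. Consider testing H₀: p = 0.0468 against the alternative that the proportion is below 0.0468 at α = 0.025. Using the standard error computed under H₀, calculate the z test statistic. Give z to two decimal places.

p̂ = 76/1997 ≈ 0.0381.
Standard error under H₀: √(0.0468×0.9532/1997) = 0.0047.
z = (0.0381 − 0.0468)/0.0047 = -0.0087/0.0047 = -1.85.
p-value = P(Z < -1.850) ≈ 0.0322; since p > α = 0.025, fail to reject H₀.

z = -1.85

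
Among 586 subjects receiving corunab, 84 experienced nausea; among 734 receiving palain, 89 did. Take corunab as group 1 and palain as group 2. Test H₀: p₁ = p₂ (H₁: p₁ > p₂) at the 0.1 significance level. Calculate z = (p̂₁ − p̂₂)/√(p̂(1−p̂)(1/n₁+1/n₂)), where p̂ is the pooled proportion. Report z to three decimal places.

p̂₁ = 84/586 ≈ 0.14334, p̂₂ = 89/734 ≈ 0.12125.
Pooled p̂ = (84+89)/(586+734) = 173/1320 = 0.13106.
SE = √(p̂(1−p̂)(1/n₁+1/n₂)) = √(0.13106·0.86894·0.00306888) = √(0.000349496) = 0.01869.
z = (0.14334 − 0.12125)/0.01869 = 0.02209/0.01869 = 1.182.
p-value = P(Z > 1.182) ≈ 0.1187. With α = 0.1, fail to reject H₀.

z = 1.182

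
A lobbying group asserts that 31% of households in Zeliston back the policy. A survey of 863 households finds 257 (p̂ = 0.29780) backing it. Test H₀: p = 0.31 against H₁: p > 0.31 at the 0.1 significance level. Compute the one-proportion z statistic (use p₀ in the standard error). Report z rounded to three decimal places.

z = -0.775

p̂ = 257/863 ≈ 0.29780.
SE = √(p₀(1−p₀)/n) = √(0.2139/863) = 0.01574.
z = (0.29780 − 0.31)/0.01574 = -0.01220/0.01574 = -0.775.
p-value = P(Z > -0.775) ≈ 0.7808, so at α = 0.1 we fail to reject H₀.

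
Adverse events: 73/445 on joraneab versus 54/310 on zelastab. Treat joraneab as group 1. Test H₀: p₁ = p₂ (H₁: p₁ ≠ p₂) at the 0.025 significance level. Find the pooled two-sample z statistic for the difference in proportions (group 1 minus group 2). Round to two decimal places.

z = -0.37

p̂₁ = 73/445 ≈ 0.1640, p̂₂ = 54/310 ≈ 0.1742.
Pooled p̂ = (73+54)/(445+310) = 127/755 = 0.1682.
SE = √(0.139917 × 0.005473) = 0.0277.
z = (0.1640 − 0.1742)/0.0277 = -0.0102/0.0277 = -0.37.
Two-sided p-value ≈ 2·Φ(−0.367) = 0.7138, so at α = 0.025 we fail to reject H₀.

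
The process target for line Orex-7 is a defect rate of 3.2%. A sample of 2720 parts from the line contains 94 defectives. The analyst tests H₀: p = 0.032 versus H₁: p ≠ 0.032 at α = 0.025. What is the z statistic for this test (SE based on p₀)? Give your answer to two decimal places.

z = 0.76

p̂ = 94/2720 = 0.0346.
Standard error under H₀: √(0.032×0.968/2720) = 0.0034.
z = (0.0346 − 0.032)/0.0034 = 0.0026/0.0034 = 0.76.
Two-sided p-value ≈ 2·Φ(−0.758) = 0.4483. With α = 0.025, fail to reject H₀.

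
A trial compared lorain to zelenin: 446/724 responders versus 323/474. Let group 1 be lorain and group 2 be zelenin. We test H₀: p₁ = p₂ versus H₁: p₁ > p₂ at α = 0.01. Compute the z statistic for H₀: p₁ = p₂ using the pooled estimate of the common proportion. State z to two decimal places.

z = -2.31

p̂₁ = 446/724 = 0.6160, p̂₂ = 323/474 = 0.6814.
Pooled p̂ = (446+323)/(724+474) = 769/1198 = 0.6419.
SE = √(0.229863 × 0.00349092) = 0.0283.
z = (0.6160 − 0.6814)/0.0283 = -0.0654/0.0283 = -2.31.
p-value = P(Z > -2.309) ≈ 0.9895. With α = 0.01, fail to reject H₀.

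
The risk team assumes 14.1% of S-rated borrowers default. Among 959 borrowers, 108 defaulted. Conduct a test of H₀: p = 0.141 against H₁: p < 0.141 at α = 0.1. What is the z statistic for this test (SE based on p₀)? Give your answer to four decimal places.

z = -2.5256

p̂ = 108/959 = 0.112617.
Under H₀, SE = √(0.141·0.859/959) = √(0.000126297) = 0.011238.
z = (0.112617 − 0.141)/0.011238 = -0.028383/0.011238 = -2.5256.
p-value = P(Z < -2.526) ≈ 0.0058. With α = 0.1, reject H₀.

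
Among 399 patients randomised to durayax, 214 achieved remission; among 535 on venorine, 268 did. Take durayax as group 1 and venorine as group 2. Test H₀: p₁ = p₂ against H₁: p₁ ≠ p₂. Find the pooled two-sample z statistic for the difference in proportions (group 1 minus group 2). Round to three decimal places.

p̂₁ = 214/399 = 0.53634, p̂₂ = 268/535 = 0.50093.
Pooled p̂ = (214+268)/(399+535) = 482/934 = 0.51606.
SE = √(p̂(1−p̂)(1/n₁+1/n₂)) = √(0.51606·0.48394·0.00437542) = √(0.00109273) = 0.03306.
z = (0.53634 − 0.50093)/0.03306 = 0.03541/0.03306 = 1.071.

z = 1.071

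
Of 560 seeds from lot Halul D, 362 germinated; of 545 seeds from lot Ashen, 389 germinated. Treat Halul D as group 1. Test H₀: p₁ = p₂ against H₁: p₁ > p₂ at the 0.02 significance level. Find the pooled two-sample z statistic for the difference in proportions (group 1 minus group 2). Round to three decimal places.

z = -2.398

p̂₁ = 362/560 = 0.64643, p̂₂ = 389/545 = 0.71376.
Pooled p̂ = (362+389)/(560+545) = 751/1105 = 0.67964.
SE = √(0.21773 × 0.00362058) = 0.02808.
z = (0.64643 − 0.71376)/0.02808 = -0.06733/0.02808 = -2.398.
p-value = P(Z > -2.398) ≈ 0.9918, so at α = 0.02 we fail to reject H₀.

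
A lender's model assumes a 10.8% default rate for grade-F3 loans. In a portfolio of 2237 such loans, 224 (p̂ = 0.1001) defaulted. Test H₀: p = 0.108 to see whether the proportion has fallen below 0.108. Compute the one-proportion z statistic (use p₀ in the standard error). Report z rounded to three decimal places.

p̂ = 224/2237 = 0.100134.
Standard error under H₀: √(0.108×0.892/2237) = 0.006562.
z = (0.100134 − 0.108)/0.006562 = -0.007866/0.006562 = -1.199.
p-value = P(Z < -1.199) ≈ 0.1153.

z = -1.199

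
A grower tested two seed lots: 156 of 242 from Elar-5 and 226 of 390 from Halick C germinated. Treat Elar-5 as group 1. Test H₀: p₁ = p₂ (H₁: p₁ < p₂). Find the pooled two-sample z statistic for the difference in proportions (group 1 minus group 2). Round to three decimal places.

p̂₁ = 156/242 = 0.64463, p̂₂ = 226/390 = 0.57949.
Pooled p̂ = (156+226)/(242+390) = 382/632 = 0.60443.
SE = √(p̂(1−p̂)(1/n₁+1/n₂)) = √(0.60443·0.39557·0.00669633) = √(0.00160106) = 0.04001.
z = (0.64463 − 0.57949)/0.04001 = 0.06514/0.04001 = 1.628.
p-value = P(Z < 1.628) ≈ 0.9482.

z = 1.628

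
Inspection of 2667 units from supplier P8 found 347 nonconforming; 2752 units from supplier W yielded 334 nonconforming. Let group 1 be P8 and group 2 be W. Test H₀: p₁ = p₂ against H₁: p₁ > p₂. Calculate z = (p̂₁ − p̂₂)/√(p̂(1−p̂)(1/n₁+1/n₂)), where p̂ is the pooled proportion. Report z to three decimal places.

p̂₁ = 347/2667 = 0.130109, p̂₂ = 334/2752 = 0.121366.
Pooled p̂ = (347+334)/(2667+2752) = 681/5419 = 0.125669.
SE = √(0.109876 × 0.000738325) = 0.009007.
z = (0.130109 − 0.121366)/0.009007 = 0.008743/0.009007 = 0.971.
p-value = P(Z > 0.971) ≈ 0.1659.

z = 0.971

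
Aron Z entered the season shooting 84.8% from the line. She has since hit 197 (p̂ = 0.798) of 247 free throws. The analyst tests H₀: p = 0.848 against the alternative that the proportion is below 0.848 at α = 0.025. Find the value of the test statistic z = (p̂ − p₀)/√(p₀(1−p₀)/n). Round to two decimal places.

z = -2.21

p̂ = 197/247 ≈ 0.7976.
Under H₀, SE = √(0.848·0.152/247) = √(0.000521846) = 0.0228.
z = (0.7976 − 0.848)/0.0228 = -0.0504/0.0228 = -2.21.
p-value = P(Z < -2.208) ≈ 0.0136, so at α = 0.025 we reject H₀.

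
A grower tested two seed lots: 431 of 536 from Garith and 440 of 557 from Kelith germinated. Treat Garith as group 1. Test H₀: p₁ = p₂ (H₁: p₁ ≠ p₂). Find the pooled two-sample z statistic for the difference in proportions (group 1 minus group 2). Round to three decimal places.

z = 0.582

p̂₁ = 431/536 = 0.804104, p̂₂ = 440/557 = 0.789946.
Pooled p̂ = (431+440)/(536+557) = 871/1093 = 0.796889.
SE = √(p̂(1−p̂)(1/n₁+1/n₂)) = √(0.796889·0.203111·0.003661) = √(0.000592558) = 0.024343.
z = (0.804104 − 0.789946)/0.024343 = 0.014158/0.024343 = 0.582.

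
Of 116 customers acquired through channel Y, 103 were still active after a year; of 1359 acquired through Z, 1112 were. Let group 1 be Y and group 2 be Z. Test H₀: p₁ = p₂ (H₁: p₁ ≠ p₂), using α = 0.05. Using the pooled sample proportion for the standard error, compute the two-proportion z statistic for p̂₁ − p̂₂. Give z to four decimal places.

p̂₁ = 103/116 = 0.887931, p̂₂ = 1112/1359 = 0.818249.
Pooled p̂ = (103+1112)/(116+1359) = 1215/1475 = 0.823729.
SE = √(0.1452 × 0.00935652) = 0.036859.
z = (0.887931 − 0.818249)/0.036859 = 0.069682/0.036859 = 1.8905.
p-value = 2·P(Z > 1.891) ≈ 0.0587, so at α = 0.05 we fail to reject H₀.

z = 1.8905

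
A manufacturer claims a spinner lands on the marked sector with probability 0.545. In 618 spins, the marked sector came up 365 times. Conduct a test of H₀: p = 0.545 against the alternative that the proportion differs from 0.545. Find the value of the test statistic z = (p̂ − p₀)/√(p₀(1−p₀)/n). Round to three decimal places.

z = 2.277

p̂ = 365/618 = 0.59061.
SE = √(p₀(1−p₀)/n) = √(0.24798/618) = 0.02003.
z = (0.59061 − 0.545)/0.02003 = 0.04561/0.02003 = 2.277.
Two-sided p-value ≈ 2·Φ(−2.277) = 0.0228.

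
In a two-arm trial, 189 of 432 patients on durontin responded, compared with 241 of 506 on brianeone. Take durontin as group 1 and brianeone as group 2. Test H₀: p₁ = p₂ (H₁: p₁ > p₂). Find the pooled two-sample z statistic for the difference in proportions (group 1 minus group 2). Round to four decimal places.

z = -1.1883

p̂₁ = 189/432 = 0.437500, p̂₂ = 241/506 = 0.476285.
Pooled p̂ = (189+241)/(432+506) = 430/938 = 0.458422.
SE = √(p̂(1−p̂)(1/n₁+1/n₂)) = √(0.458422·0.541578·0.0042911) = √(0.00106536) = 0.032640.
z = (0.437500 − 0.476285)/0.032640 = -0.038785/0.032640 = -1.1883.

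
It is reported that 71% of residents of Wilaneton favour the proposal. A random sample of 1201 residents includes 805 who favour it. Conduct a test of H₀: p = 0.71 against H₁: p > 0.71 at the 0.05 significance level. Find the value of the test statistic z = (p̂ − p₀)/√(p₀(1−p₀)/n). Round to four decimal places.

z = -3.0340

p̂ = 805/1201 = 0.6702748.
Standard error under H₀: √(0.71×0.29/1201) = 0.0130935.
z = (0.6702748 − 0.71)/0.0130935 = -0.0397252/0.0130935 = -3.0340.
p-value = P(Z > -3.034) ≈ 0.9988, so at α = 0.05 we fail to reject H₀.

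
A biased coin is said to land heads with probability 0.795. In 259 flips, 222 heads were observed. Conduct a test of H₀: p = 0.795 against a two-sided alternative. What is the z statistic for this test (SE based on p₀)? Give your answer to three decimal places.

p̂ = 222/259 = 0.857143.
SE = √(p₀(1−p₀)/n) = √(0.16297/259) = 0.025085.
z = (0.857143 − 0.795)/0.025085 = 0.062143/0.025085 = 2.477.

z = 2.477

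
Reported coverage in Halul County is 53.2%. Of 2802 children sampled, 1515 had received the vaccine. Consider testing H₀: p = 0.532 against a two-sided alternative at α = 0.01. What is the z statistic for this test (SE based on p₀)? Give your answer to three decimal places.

p̂ = 1515/2802 = 0.540685.
Standard error under H₀: √(0.532×0.468/2802) = 0.009426.
z = (0.540685 − 0.532)/0.009426 = 0.008685/0.009426 = 0.921.
Two-sided p-value ≈ 2·Φ(−0.921) = 0.3569. With α = 0.01, fail to reject H₀.

z = 0.921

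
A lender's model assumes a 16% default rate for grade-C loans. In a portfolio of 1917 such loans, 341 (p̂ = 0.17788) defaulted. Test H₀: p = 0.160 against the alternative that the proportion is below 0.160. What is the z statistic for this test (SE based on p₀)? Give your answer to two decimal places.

z = 2.14

p̂ = 341/1917 ≈ 0.17788.
Standard error under H₀: √(0.16×0.84/1917) = 0.00837.
z = (0.17788 − 0.16)/0.00837 = 0.01788/0.00837 = 2.14.
p-value = P(Z < 2.136) ≈ 0.9836.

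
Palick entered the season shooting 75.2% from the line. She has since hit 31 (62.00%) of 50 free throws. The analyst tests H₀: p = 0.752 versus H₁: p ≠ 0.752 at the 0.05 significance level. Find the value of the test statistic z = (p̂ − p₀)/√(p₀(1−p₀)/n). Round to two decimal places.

p̂ = 31/50 ≈ 0.6200.
SE = √(p₀(1−p₀)/n) = √(0.1865/50) = 0.0611.
z = (0.6200 − 0.752)/0.0611 = -0.1320/0.0611 = -2.16.
p-value = 2·P(Z > 2.161) ≈ 0.0307. With α = 0.05, reject H₀.

z = -2.16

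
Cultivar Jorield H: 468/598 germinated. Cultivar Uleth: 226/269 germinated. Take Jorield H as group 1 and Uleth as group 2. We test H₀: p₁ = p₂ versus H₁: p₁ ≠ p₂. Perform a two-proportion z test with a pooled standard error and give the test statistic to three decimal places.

p̂₁ = 468/598 ≈ 0.78261, p̂₂ = 226/269 ≈ 0.84015.
Pooled p̂ = (468+226)/(598+269) = 694/867 = 0.80046.
SE = √(0.159723 × 0.00538971) = 0.02934.
z = (0.78261 − 0.84015)/0.02934 = -0.05754/0.02934 = -1.961.

z = -1.961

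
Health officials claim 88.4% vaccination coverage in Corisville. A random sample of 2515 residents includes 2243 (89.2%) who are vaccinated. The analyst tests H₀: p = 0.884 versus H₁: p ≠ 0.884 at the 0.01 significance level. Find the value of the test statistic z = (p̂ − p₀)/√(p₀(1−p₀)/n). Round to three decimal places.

p̂ = 2243/2515 ≈ 0.891849.
Standard error under H₀: √(0.884×0.116/2515) = 0.006385.
z = (0.891849 − 0.884)/0.006385 = 0.007849/0.006385 = 1.229.
Two-sided p-value ≈ 2·Φ(−1.229) = 0.2190; since p > α = 0.01, fail to reject H₀.

z = 1.229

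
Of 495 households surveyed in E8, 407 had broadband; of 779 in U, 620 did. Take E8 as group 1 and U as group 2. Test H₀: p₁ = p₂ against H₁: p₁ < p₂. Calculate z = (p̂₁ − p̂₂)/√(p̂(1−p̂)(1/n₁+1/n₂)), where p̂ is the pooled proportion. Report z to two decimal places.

z = 1.16

p̂₁ = 407/495 = 0.8222, p̂₂ = 620/779 = 0.7959.
Pooled p̂ = (407+620)/(495+779) = 1027/1274 = 0.8061.
SE = √(p̂(1−p̂)(1/n₁+1/n₂)) = √(0.8061·0.1939·0.0033039) = √(0.000516363) = 0.0227.
z = (0.8222 − 0.7959)/0.0227 = 0.0263/0.0227 = 1.16.
p-value = P(Z < 1.159) ≈ 0.8767.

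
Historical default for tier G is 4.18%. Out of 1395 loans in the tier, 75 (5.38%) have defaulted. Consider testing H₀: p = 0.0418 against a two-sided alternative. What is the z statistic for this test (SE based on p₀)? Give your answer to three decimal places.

p̂ = 75/1395 ≈ 0.053763.
Standard error under H₀: √(0.0418×0.9582/1395) = 0.005358.
z = (0.053763 − 0.0418)/0.005358 = 0.011963/0.005358 = 2.233.
Two-sided p-value ≈ 2·Φ(−2.233) = 0.0256.

z = 2.233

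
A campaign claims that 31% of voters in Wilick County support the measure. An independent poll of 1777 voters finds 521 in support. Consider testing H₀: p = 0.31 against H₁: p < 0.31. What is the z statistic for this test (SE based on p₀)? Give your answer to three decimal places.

z = -1.532

p̂ = 521/1777 ≈ 0.29319.
SE = √(p₀(1−p₀)/n) = √(0.2139/1777) = 0.01097.
z = (0.29319 − 0.31)/0.01097 = -0.01681/0.01097 = -1.532.
p-value = P(Z < -1.532) ≈ 0.0627.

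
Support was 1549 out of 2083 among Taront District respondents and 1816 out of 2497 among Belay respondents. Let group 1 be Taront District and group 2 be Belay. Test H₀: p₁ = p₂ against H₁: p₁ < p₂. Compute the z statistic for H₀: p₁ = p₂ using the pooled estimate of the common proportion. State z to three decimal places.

p̂₁ = 1549/2083 = 0.743639, p̂₂ = 1816/2497 = 0.727273.
Pooled p̂ = (1549+1816)/(2083+2497) = 3365/4580 = 0.734716.
SE = √(p̂(1−p̂)(1/n₁+1/n₂)) = √(0.734716·0.265284·0.000880557) = √(0.000171628) = 0.013101.
z = (0.743639 − 0.727273)/0.013101 = 0.016366/0.013101 = 1.249.

z = 1.249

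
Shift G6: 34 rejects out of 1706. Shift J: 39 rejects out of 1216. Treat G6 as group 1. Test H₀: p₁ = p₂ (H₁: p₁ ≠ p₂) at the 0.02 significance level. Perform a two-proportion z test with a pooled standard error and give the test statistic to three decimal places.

p̂₁ = 34/1706 ≈ 0.019930, p̂₂ = 39/1216 ≈ 0.032072.
Pooled p̂ = (34+39)/(1706+1216) = 73/2922 = 0.024983.
SE = √(0.0243587 × 0.00140853) = 0.005857.
z = (0.019930 − 0.032072)/0.005857 = -0.012142/0.005857 = -2.073.
Two-sided p-value ≈ 2·Φ(−2.073) = 0.0382; since p > α = 0.02, fail to reject H₀.

z = -2.073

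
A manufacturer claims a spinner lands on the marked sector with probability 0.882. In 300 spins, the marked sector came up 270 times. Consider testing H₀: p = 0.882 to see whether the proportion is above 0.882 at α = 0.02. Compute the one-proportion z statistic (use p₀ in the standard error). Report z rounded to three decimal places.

z = 0.966

p̂ = 270/300 = 0.90000.
Under H₀, SE = √(0.882·0.118/300) = √(0.00034692) = 0.01863.
z = (0.90000 − 0.882)/0.01863 = 0.01800/0.01863 = 0.966.
p-value = P(Z > 0.966) ≈ 0.1669. With α = 0.02, fail to reject H₀.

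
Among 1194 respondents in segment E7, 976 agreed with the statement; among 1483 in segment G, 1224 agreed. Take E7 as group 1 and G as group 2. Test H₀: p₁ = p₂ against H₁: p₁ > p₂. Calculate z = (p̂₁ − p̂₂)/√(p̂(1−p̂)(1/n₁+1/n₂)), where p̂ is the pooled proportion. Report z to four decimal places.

z = -0.5332

p̂₁ = 976/1194 ≈ 0.817420, p̂₂ = 1224/1483 ≈ 0.825354.
Pooled p̂ = (976+1224)/(1194+1483) = 2200/2677 = 0.821815.
SE = √(p̂(1−p̂)(1/n₁+1/n₂)) = √(0.821815·0.178185·0.00151183) = √(0.000221384) = 0.014879.
z = (0.817420 − 0.825354)/0.014879 = -0.007934/0.014879 = -0.5332.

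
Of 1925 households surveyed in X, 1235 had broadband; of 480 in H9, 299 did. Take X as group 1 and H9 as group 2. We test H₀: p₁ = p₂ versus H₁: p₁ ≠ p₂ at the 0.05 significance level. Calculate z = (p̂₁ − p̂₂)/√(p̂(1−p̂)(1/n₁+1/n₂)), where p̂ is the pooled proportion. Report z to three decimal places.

p̂₁ = 1235/1925 = 0.64156, p̂₂ = 299/480 = 0.62292.
Pooled p̂ = (1235+299)/(1925+480) = 1534/2405 = 0.63784.
SE = √(0.231001 × 0.00260281) = 0.02452.
z = (0.64156 − 0.62292)/0.02452 = 0.01864/0.02452 = 0.760.
p-value = 2·P(Z > 0.760) ≈ 0.4471. With α = 0.05, fail to reject H₀.

z = 0.760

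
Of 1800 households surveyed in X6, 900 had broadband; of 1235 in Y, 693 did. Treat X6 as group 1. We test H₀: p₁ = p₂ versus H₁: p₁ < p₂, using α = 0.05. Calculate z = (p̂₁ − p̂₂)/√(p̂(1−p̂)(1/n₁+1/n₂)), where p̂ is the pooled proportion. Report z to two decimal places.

p̂₁ = 900/1800 ≈ 0.50000, p̂₂ = 693/1235 ≈ 0.56113.
Pooled p̂ = (900+693)/(1800+1235) = 1593/3035 = 0.52488.
SE = √(p̂(1−p̂)(1/n₁+1/n₂)) = √(0.52488·0.47512·0.00136527) = √(0.000340473) = 0.01845.
z = (0.50000 − 0.56113)/0.01845 = -0.06113/0.01845 = -3.31.
p-value = P(Z < -3.313) ≈ 0.0005; since p < α = 0.05, reject H₀.

z = -3.31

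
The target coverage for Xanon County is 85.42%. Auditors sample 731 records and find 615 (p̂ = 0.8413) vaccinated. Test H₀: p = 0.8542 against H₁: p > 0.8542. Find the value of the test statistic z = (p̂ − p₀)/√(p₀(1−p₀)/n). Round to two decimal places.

p̂ = 615/731 ≈ 0.84131.
Standard error under H₀: √(0.8542×0.1458/731) = 0.01305.
z = (0.84131 − 0.8542)/0.01305 = -0.01289/0.01305 = -0.99.

z = -0.99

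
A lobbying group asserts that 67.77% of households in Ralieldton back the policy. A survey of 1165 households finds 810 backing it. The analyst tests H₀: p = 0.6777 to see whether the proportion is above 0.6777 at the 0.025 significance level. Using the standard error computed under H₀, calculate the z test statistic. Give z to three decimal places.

z = 1.284

p̂ = 810/1165 = 0.69528.
SE = √(p₀(1−p₀)/n) = √(0.21842/1165) = 0.01369.
z = (0.69528 − 0.6777)/0.01369 = 0.01758/0.01369 = 1.284.
p-value = P(Z > 1.284) ≈ 0.0996, so at α = 0.025 we fail to reject H₀.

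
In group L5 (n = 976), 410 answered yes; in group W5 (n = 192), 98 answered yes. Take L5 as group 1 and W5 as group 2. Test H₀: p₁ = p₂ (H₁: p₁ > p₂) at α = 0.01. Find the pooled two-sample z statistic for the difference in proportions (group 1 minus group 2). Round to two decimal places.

z = -2.31

p̂₁ = 410/976 ≈ 0.4201, p̂₂ = 98/192 ≈ 0.5104.
Pooled p̂ = (410+98)/(976+192) = 508/1168 = 0.4349.
SE = √(0.245766 × 0.00623292) = 0.0391.
z = (0.4201 − 0.5104)/0.0391 = -0.0903/0.0391 = -2.31.
p-value = P(Z > -2.308) ≈ 0.9895. With α = 0.01, fail to reject H₀.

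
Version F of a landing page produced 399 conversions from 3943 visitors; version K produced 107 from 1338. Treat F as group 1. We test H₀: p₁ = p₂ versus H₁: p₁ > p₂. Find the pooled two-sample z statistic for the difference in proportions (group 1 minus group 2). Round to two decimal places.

p̂₁ = 399/3943 ≈ 0.1012, p̂₂ = 107/1338 ≈ 0.0800.
Pooled p̂ = (399+107)/(3943+1338) = 506/5281 = 0.0958.
SE = √(p̂(1−p̂)(1/n₁+1/n₂)) = √(0.0958·0.9042·0.001001) = √(8.67211e-05) = 0.0093.
z = (0.1012 − 0.0800)/0.0093 = 0.0212/0.0093 = 2.28.

z = 2.28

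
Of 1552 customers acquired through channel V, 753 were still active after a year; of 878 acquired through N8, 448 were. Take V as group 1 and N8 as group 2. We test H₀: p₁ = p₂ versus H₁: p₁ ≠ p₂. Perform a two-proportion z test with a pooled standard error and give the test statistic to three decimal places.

p̂₁ = 753/1552 ≈ 0.485180, p̂₂ = 448/878 ≈ 0.510251.
Pooled p̂ = (753+448)/(1552+878) = 1201/2430 = 0.494239.
SE = √(0.249967 × 0.00178328) = 0.021113.
z = (0.485180 − 0.510251)/0.021113 = -0.025071/0.021113 = -1.187.

z = -1.187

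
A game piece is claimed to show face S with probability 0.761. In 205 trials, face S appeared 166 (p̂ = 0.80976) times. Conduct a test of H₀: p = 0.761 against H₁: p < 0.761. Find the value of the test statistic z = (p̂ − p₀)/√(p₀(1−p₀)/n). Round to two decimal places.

p̂ = 166/205 ≈ 0.8098.
Under H₀, SE = √(0.761·0.239/205) = √(0.000887215) = 0.0298.
z = (0.8098 − 0.761)/0.0298 = 0.0488/0.0298 = 1.64.

z = 1.64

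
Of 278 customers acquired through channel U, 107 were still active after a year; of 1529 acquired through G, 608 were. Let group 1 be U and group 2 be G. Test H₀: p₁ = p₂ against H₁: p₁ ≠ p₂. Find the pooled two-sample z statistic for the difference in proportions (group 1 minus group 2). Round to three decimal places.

z = -0.400

p̂₁ = 107/278 ≈ 0.38489, p̂₂ = 608/1529 ≈ 0.39765.
Pooled p̂ = (107+608)/(278+1529) = 715/1807 = 0.39568.
SE = √(0.239118 × 0.00425114) = 0.03188.
z = (0.38489 − 0.39765)/0.03188 = -0.01276/0.03188 = -0.400.
Two-sided p-value ≈ 2·Φ(−0.400) = 0.6892.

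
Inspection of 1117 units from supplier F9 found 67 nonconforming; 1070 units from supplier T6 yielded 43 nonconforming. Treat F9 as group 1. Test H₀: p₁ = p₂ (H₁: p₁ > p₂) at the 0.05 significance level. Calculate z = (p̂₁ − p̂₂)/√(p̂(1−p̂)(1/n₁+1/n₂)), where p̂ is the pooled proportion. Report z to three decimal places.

z = 2.117

p̂₁ = 67/1117 ≈ 0.05998, p̂₂ = 43/1070 ≈ 0.04019.
Pooled p̂ = (67+43)/(1117+1070) = 110/2187 = 0.05030.
SE = √(p̂(1−p̂)(1/n₁+1/n₂)) = √(0.05030·0.94970·0.00182983) = √(8.74064e-05) = 0.00935.
z = (0.05998 − 0.04019)/0.00935 = 0.01979/0.00935 = 2.117.
p-value = P(Z > 2.117) ≈ 0.0171. With α = 0.05, reject H₀.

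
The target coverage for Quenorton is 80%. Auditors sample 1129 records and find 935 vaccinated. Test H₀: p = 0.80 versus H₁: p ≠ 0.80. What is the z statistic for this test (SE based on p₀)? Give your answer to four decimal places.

z = 2.3660

p̂ = 935/1129 = 0.828167.
Under H₀, SE = √(0.8·0.2/1129) = √(0.000141718) = 0.011905.
z = (0.828167 − 0.8)/0.011905 = 0.028167/0.011905 = 2.3660.
p-value = 2·P(Z > 2.366) ≈ 0.0180.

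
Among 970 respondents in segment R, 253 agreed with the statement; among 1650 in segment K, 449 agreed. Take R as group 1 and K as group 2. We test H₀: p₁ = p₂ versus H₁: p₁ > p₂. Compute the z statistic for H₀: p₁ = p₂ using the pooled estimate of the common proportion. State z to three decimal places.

z = -0.630

p̂₁ = 253/970 ≈ 0.260825, p̂₂ = 449/1650 ≈ 0.272121.
Pooled p̂ = (253+449)/(970+1650) = 702/2620 = 0.267939.
SE = √(p̂(1−p̂)(1/n₁+1/n₂)) = √(0.267939·0.732061·0.00163699) = √(0.000321091) = 0.017919.
z = (0.260825 − 0.272121)/0.017919 = -0.011296/0.017919 = -0.630.
p-value = P(Z > -0.630) ≈ 0.7358.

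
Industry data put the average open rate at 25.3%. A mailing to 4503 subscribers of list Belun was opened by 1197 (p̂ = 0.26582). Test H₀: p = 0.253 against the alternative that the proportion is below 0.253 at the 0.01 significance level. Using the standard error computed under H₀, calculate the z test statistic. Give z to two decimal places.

p̂ = 1197/4503 = 0.26582.
Under H₀, SE = √(0.253·0.747/4503) = √(4.197e-05) = 0.00648.
z = (0.26582 − 0.253)/0.00648 = 0.01282/0.00648 = 1.98.
p-value = P(Z < 1.979) ≈ 0.9761; since p > α = 0.01, fail to reject H₀.

z = 1.98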